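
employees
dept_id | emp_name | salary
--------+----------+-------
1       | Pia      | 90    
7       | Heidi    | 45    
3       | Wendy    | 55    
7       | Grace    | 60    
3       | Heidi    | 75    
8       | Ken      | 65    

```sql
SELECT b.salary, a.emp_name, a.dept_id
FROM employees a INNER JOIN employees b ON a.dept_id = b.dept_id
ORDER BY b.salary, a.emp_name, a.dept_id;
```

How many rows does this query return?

INNER JOIN keeps only pairs where the ON condition holds.
Matching on a.dept_id = b.dept_id.
- a row (dept_id=1): matches 1 b row(s) → 1 output row(s).
- a row (dept_id=7): matches 2 b row(s) → 2 output row(s).
- a row (dept_id=3): matches 2 b row(s) → 2 output row(s).
- a row (dept_id=7): matches 2 b row(s) → 2 output row(s).
- a row (dept_id=3): matches 2 b row(s) → 2 output row(s).
- a row (dept_id=8): matches 1 b row(s) → 1 output row(s).
Total: 10 rows.

10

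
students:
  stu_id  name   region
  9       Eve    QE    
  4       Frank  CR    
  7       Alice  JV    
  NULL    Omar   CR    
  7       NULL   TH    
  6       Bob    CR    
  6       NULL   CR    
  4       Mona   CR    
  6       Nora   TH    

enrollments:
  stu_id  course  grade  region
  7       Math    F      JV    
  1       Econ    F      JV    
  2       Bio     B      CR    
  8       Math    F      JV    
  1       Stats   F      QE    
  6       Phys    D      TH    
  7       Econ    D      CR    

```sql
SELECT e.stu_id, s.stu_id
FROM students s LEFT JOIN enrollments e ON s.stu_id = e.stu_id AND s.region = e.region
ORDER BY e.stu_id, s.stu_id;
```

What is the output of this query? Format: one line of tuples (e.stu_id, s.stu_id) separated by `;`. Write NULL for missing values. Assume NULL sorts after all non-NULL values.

LEFT JOIN keeps every row from `students`; unmatched rows get NULL for `enrollments`'s columns.
Matching on s.stu_id = e.stu_id AND s.region = e.region. A NULL in a compared column never satisfies the condition.
- stu_id=9, region=QE: no e row matches, row kept with e columns NULL.
- stu_id=4, region=CR: no e row matches, row kept with e columns NULL.
- stu_id=7, region=JV: 1 matching e row(s), so 1 row(s) emitted.
- stu_id=NULL, region=CR: no e row matches, row kept with e columns NULL.
- stu_id=7, region=TH: no e row matches, row kept with e columns NULL.
- stu_id=6, region=CR: no e row matches, row kept with e columns NULL.
- stu_id=6, region=CR: no e row matches, row kept with e columns NULL.
- stu_id=4, region=CR: no e row matches, row kept with e columns NULL.
- stu_id=6, region=TH: 1 matching e row(s), so 1 row(s) emitted.
After projecting and ordering:
e.stu_id | s.stu_id
6 | 6
7 | 7
NULL | 4
NULL | 4
NULL | 6
NULL | 6
NULL | 7
NULL | 9
NULL | NULL

(6, 6); (7, 7); (NULL, 4); (NULL, 4); (NULL, 6); (NULL, 6); (NULL, 7); (NULL, 9); (NULL, NULL)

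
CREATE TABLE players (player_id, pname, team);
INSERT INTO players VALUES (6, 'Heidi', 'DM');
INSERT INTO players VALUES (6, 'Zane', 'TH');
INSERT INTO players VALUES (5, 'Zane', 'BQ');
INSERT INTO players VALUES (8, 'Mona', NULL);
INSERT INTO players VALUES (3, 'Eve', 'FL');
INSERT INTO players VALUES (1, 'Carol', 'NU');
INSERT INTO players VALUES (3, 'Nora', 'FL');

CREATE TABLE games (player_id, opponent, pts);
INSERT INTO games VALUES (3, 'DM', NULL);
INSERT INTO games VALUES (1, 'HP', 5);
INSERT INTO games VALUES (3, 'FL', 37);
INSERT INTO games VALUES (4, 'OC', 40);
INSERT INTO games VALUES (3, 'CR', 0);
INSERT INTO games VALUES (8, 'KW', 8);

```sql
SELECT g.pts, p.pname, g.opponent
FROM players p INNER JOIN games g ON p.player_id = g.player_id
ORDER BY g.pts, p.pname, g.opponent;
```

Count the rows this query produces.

INNER JOIN keeps only pairs where the ON condition holds.
Matching on p.player_id = g.player_id.
- player_id=6: no matching g row, dropped.
- player_id=6: no matching g row, dropped.
- player_id=5: no matching g row, dropped.
- player_id=8: 1 matching g row(s), so 1 row(s) emitted.
- player_id=3: 3 matching g row(s), so 3 row(s) emitted.
- player_id=1: 1 matching g row(s), so 1 row(s) emitted.
- player_id=3: 3 matching g row(s), so 3 row(s) emitted.
Total: 8 rows.

8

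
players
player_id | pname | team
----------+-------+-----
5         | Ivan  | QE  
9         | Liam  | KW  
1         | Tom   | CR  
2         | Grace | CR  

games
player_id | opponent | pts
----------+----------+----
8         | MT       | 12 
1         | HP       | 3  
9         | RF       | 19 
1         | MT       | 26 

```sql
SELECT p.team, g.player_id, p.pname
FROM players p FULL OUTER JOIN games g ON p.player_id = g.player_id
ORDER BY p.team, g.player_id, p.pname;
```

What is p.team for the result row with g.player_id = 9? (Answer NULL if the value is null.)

FULL OUTER JOIN keeps every row from both sides; unmatched rows get NULL for the other side's columns.
Matching on p.player_id = g.player_id.
- p[0] player_id=5 → no match; kept with NULLs on the g side.
- p[1] player_id=9 → 1 match(es) in g → 1 row(s).
- p[2] player_id=1 → 2 match(es) in g → 2 row(s).
- p[3] player_id=2 → no match; kept with NULLs on the g side.
- 1 g row(s) had no p match → kept, p columns NULL.

KW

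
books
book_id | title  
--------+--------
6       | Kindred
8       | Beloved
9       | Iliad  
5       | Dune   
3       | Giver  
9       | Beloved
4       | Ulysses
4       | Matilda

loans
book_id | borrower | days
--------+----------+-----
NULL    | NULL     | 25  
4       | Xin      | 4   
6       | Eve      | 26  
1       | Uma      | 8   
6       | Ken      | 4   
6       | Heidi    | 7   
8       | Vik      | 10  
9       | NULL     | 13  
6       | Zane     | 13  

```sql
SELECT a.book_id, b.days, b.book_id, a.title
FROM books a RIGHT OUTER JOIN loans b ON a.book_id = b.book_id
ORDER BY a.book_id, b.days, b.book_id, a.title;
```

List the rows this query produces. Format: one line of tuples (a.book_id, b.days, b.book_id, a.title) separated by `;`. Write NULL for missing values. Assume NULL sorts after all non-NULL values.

(4, 4, 4, Matilda); (4, 4, 4, Ulysses); (6, 4, 6, Kindred); (6, 7, 6, Kindred); (6, 13, 6, Kindred); (6, 26, 6, Kindred); (8, 10, 8, Beloved); (9, 13, 9, Beloved); (9, 13, 9, Iliad); (NULL, 8, 1, NULL); (NULL, 25, NULL, NULL)

RIGHT JOIN keeps every row from `loans`; unmatched rows get NULL for `books`'s columns.
Matching on a.book_id = b.book_id. A NULL in a compared column never satisfies the condition.
- book_id=6: 4 matching b row(s), so 4 row(s) emitted.
- book_id=8: 1 matching b row(s), so 1 row(s) emitted.
- book_id=9: 1 matching b row(s), so 1 row(s) emitted.
- book_id=5: no matching b row.
- book_id=3: no matching b row.
- book_id=9: 1 matching b row(s), so 1 row(s) emitted.
- book_id=4: 1 matching b row(s), so 1 row(s) emitted.
- book_id=4: 1 matching b row(s), so 1 row(s) emitted.
- 2 row(s) from b found no a partner → padded with NULL.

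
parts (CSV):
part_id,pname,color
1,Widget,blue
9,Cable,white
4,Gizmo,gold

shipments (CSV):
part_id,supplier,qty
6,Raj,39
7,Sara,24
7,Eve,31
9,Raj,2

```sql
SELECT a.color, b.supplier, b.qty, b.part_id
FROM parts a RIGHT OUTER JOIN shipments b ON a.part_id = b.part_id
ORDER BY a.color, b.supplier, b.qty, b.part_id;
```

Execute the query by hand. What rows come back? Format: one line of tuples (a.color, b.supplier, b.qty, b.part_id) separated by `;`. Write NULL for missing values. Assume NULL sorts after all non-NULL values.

RIGHT JOIN keeps every row from `shipments`; unmatched rows get NULL for `parts`'s columns.
Matching on a.part_id = b.part_id.
- part_id=1: no matching b row.
- part_id=9: 1 matching b row(s), so 1 row(s) emitted.
- part_id=4: no matching b row.
- plus 3 unmatched b row(s), each kept with NULL a columns.
After projecting and ordering:
a.color | b.supplier | b.qty | b.part_id
white | Raj | 2 | 9
NULL | Eve | 31 | 7
NULL | Raj | 39 | 6
NULL | Sara | 24 | 7

(white, Raj, 2, 9); (NULL, Eve, 31, 7); (NULL, Raj, 39, 6); (NULL, Sara, 24, 7)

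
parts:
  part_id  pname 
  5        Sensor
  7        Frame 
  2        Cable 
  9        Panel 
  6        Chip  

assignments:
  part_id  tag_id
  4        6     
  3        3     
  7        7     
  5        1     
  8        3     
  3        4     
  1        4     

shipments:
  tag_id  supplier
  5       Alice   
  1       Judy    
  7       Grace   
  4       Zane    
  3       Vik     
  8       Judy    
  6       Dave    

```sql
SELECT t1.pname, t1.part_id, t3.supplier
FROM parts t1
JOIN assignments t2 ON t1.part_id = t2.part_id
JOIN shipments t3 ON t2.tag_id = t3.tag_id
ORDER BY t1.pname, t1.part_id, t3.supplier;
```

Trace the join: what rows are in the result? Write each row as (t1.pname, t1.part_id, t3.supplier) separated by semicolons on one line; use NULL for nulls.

Step 1 — t1 INNER JOIN t2 on part_id → 2 row(s).
Then INNER JOIN `shipments t3` on tag_id: keep only rows whose t2.tag_id appears in t3.

(Frame, 7, Grace); (Sensor, 5, Judy)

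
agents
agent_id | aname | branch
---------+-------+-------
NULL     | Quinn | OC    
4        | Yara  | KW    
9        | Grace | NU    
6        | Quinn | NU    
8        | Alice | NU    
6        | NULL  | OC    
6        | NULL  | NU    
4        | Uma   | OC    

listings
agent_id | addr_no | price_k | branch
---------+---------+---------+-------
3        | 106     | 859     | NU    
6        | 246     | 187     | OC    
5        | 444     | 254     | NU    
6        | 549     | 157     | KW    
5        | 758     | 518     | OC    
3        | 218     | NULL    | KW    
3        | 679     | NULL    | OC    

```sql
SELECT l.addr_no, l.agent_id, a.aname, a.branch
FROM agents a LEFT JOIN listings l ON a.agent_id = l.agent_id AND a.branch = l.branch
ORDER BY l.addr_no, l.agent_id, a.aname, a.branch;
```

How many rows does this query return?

8

LEFT JOIN keeps every row from `agents`; unmatched rows get NULL for `listings`'s columns.
Matching on a.agent_id = l.agent_id AND a.branch = l.branch. A NULL in a compared column never satisfies the condition.
- a[0] agent_id=NULL, branch=OC → no match; kept with NULLs on the l side.
- a[1] agent_id=4, branch=KW → no match; kept with NULLs on the l side.
- a[2] agent_id=9, branch=NU → no match; kept with NULLs on the l side.
- a[3] agent_id=6, branch=NU → no match; kept with NULLs on the l side.
- a[4] agent_id=8, branch=NU → no match; kept with NULLs on the l side.
- a[5] agent_id=6, branch=OC → 1 match(es) in l → 1 row(s).
- a[6] agent_id=6, branch=NU → no match; kept with NULLs on the l side.
- a[7] agent_id=4, branch=OC → no match; kept with NULLs on the l side.
Total: 1 matched + 7 padded = 8 rows.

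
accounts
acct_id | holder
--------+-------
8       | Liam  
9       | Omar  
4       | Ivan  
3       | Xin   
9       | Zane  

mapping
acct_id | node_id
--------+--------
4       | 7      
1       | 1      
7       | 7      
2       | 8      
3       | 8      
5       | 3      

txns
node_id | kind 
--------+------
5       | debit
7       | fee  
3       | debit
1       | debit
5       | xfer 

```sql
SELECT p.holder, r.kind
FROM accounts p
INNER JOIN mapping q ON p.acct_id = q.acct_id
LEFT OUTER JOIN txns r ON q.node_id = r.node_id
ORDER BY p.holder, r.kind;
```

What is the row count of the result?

2

Evaluate left to right. First `accounts p INNER JOIN mapping q` on acct_id: 2 row(s).
Then LEFT JOIN `txns r` on node_id: each of those 2 rows is kept; rows whose q.node_id has no match in r get NULL for r's columns.
Result: 2 row(s).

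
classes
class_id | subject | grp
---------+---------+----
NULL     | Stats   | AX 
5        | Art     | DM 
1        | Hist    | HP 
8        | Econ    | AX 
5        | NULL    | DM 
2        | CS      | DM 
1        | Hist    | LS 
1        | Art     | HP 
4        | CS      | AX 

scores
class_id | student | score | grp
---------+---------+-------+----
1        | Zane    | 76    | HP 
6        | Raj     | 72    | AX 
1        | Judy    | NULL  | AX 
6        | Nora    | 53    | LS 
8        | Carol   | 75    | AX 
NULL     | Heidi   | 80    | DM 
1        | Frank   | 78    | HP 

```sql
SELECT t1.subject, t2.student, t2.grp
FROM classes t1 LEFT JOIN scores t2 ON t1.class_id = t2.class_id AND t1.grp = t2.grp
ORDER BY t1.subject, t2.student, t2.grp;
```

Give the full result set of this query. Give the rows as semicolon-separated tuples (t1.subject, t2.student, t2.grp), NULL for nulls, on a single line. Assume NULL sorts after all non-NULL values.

LEFT JOIN keeps every row from `classes`; unmatched rows get NULL for `scores`'s columns.
Matching on t1.class_id = t2.class_id AND t1.grp = t2.grp. A NULL in a compared column never satisfies the condition.
- t1[0] class_id=NULL, grp=AX → no match; kept with NULLs on the t2 side.
- t1[1] class_id=5, grp=DM → no match; kept with NULLs on the t2 side.
- t1[2] class_id=1, grp=HP → 2 match(es) in t2 → 2 row(s).
- t1[3] class_id=8, grp=AX → 1 match(es) in t2 → 1 row(s).
- t1[4] class_id=5, grp=DM → no match; kept with NULLs on the t2 side.
- t1[5] class_id=2, grp=DM → no match; kept with NULLs on the t2 side.
- t1[6] class_id=1, grp=LS → no match; kept with NULLs on the t2 side.
- t1[7] class_id=1, grp=HP → 2 match(es) in t2 → 2 row(s).
- t1[8] class_id=4, grp=AX → no match; kept with NULLs on the t2 side.

(Art, Frank, HP); (Art, Zane, HP); (Art, NULL, NULL); (CS, NULL, NULL); (CS, NULL, NULL); (Econ, Carol, AX); (Hist, Frank, HP); (Hist, Zane, HP); (Hist, NULL, NULL); (Stats, NULL, NULL); (NULL, NULL, NULL)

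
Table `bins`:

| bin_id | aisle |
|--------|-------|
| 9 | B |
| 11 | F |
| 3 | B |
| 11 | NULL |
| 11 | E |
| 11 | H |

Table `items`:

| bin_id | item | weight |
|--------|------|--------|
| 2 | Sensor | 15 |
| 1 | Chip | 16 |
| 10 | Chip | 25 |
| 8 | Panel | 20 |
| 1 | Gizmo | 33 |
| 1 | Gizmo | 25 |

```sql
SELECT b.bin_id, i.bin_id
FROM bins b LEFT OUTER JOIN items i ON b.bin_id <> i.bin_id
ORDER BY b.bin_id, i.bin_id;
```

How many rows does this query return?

LEFT JOIN keeps every row from `bins`; unmatched rows get NULL for `items`'s columns.
Matching on b.bin_id <> i.bin_id.
- bin_id=9: 6 matching i row(s), so 6 row(s) emitted.
- bin_id=11: 6 matching i row(s), so 6 row(s) emitted.
- bin_id=3: 6 matching i row(s), so 6 row(s) emitted.
- bin_id=11: 6 matching i row(s), so 6 row(s) emitted.
- bin_id=11: 6 matching i row(s), so 6 row(s) emitted.
- bin_id=11: 6 matching i row(s), so 6 row(s) emitted.
Total: 36 rows.

36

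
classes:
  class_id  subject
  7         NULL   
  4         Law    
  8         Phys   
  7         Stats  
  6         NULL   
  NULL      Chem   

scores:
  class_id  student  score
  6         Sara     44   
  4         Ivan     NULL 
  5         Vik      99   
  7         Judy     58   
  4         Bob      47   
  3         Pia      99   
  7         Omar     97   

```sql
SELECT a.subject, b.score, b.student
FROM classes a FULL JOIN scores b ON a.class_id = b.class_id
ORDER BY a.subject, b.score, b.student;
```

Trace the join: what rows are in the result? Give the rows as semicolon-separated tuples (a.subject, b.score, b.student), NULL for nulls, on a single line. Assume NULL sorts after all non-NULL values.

(Chem, NULL, NULL); (Law, 47, Bob); (Law, NULL, Ivan); (Phys, NULL, NULL); (Stats, 58, Judy); (Stats, 97, Omar); (NULL, 44, Sara); (NULL, 58, Judy); (NULL, 97, Omar); (NULL, 99, Pia); (NULL, 99, Vik)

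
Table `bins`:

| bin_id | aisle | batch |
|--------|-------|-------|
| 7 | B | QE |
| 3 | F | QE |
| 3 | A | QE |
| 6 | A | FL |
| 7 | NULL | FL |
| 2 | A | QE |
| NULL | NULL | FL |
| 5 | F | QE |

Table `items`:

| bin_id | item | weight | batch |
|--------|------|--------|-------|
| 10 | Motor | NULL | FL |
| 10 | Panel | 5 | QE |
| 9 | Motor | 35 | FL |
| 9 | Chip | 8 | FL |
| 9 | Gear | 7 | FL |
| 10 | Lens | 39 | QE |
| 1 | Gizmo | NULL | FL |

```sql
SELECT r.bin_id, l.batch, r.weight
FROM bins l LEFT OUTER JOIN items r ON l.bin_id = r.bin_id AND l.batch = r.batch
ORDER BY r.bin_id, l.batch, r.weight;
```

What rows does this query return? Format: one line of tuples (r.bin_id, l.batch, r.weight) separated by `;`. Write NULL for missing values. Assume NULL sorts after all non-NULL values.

LEFT JOIN keeps every row from `bins`; unmatched rows get NULL for `items`'s columns.
Matching on l.bin_id = r.bin_id AND l.batch = r.batch. A NULL in a compared column never satisfies the condition.
- l[0] bin_id=7, batch=QE → no match; kept with NULLs on the r side.
- l[1] bin_id=3, batch=QE → no match; kept with NULLs on the r side.
- l[2] bin_id=3, batch=QE → no match; kept with NULLs on the r side.
- l[3] bin_id=6, batch=FL → no match; kept with NULLs on the r side.
- l[4] bin_id=7, batch=FL → no match; kept with NULLs on the r side.
- l[5] bin_id=2, batch=QE → no match; kept with NULLs on the r side.
- l[6] bin_id=NULL, batch=FL → no match; kept with NULLs on the r side.
- l[7] bin_id=5, batch=QE → no match; kept with NULLs on the r side.
After projecting and ordering:
r.bin_id | l.batch | r.weight
NULL | FL | NULL
NULL | FL | NULL
NULL | FL | NULL
NULL | QE | NULL
NULL | QE | NULL
NULL | QE | NULL
NULL | QE | NULL
NULL | QE | NULL

(NULL, FL, NULL); (NULL, FL, NULL); (NULL, FL, NULL); (NULL, QE, NULL); (NULL, QE, NULL); (NULL, QE, NULL); (NULL, QE, NULL); (NULL, QE, NULL)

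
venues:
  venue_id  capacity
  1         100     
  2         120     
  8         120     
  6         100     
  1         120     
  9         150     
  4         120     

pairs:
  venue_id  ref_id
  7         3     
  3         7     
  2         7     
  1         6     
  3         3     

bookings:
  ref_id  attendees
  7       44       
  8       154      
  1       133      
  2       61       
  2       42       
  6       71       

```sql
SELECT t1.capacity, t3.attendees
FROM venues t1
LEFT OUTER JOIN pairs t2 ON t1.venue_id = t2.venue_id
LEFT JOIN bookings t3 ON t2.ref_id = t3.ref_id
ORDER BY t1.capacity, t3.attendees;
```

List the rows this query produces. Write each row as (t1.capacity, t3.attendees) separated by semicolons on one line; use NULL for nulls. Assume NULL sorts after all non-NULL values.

(100, 71); (100, NULL); (120, 44); (120, 71); (120, NULL); (120, NULL); (150, NULL)

Evaluate left to right. First `venues t1 LEFT JOIN pairs t2` on venue_id: 7 row(s).
Then LEFT JOIN `bookings t3` on ref_id: each of those 7 rows is kept; rows whose t2.ref_id has no match in t3 get NULL for t3's columns.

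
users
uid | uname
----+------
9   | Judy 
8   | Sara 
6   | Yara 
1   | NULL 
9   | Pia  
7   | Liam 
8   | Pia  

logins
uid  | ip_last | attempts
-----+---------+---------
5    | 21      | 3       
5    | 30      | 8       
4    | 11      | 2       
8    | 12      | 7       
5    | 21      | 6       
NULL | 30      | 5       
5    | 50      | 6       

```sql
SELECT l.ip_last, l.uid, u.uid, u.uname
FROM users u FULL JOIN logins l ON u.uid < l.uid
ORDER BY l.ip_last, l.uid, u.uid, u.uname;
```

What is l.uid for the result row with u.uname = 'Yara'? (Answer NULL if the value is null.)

FULL OUTER JOIN keeps every row from both sides; unmatched rows get NULL for the other side's columns.
Matching on u.uid < l.uid. A NULL in a compared column never satisfies the condition.
Matched pairs: 8; unmatched u rows kept: 4; unmatched l rows kept: 1.

8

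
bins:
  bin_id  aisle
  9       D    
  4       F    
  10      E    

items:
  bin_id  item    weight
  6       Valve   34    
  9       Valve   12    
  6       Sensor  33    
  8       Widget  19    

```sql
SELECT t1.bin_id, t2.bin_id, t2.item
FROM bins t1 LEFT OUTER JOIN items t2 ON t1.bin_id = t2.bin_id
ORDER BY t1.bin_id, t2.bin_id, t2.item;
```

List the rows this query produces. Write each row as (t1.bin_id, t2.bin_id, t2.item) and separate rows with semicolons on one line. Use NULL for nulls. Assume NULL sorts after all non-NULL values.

(4, NULL, NULL); (9, 9, Valve); (10, NULL, NULL)

LEFT JOIN keeps every row from `bins`; unmatched rows get NULL for `items`'s columns.
Matching on t1.bin_id = t2.bin_id.
Matched pairs: 1; unmatched t1 rows kept: 2.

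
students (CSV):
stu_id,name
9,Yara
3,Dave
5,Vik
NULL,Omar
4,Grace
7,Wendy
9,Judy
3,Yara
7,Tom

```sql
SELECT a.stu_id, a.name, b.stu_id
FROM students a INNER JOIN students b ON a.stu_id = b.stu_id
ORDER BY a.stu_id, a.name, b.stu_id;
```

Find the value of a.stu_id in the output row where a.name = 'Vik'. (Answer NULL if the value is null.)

5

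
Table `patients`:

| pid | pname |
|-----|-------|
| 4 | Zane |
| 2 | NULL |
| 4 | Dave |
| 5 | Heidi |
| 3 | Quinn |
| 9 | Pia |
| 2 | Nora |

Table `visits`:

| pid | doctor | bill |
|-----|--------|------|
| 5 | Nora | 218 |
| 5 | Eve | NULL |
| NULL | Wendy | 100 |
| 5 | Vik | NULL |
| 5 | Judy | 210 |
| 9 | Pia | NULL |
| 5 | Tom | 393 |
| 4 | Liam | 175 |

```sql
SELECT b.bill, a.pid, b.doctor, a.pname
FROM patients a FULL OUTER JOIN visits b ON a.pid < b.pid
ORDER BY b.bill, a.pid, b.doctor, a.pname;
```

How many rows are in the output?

FULL OUTER JOIN keeps every row from both sides; unmatched rows get NULL for the other side's columns.
Matching on a.pid < b.pid. A NULL in a compared column never satisfies the condition.
Matched pairs: 34; unmatched a rows kept: 1; unmatched b rows kept: 1.
Total: 34 matched + 2 padded = 36 rows.

36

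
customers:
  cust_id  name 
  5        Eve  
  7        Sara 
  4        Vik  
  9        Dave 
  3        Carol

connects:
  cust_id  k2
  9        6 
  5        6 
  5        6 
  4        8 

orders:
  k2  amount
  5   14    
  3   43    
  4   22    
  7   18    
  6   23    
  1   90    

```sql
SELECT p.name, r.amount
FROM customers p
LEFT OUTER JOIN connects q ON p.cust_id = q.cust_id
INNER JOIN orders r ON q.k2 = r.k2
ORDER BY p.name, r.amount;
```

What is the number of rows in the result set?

3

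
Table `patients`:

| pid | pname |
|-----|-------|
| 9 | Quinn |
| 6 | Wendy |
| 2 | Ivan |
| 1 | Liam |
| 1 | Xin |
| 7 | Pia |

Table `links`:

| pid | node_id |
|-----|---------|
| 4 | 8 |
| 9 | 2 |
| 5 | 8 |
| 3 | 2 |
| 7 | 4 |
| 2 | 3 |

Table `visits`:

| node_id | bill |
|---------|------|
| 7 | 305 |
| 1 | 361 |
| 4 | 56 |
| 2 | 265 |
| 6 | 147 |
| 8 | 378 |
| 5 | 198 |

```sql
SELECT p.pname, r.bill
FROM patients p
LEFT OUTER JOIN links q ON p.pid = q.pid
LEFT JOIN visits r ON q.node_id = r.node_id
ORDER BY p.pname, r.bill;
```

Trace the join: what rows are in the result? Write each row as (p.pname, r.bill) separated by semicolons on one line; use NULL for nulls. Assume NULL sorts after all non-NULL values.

(Ivan, NULL); (Liam, NULL); (Pia, 56); (Quinn, 265); (Wendy, NULL); (Xin, NULL)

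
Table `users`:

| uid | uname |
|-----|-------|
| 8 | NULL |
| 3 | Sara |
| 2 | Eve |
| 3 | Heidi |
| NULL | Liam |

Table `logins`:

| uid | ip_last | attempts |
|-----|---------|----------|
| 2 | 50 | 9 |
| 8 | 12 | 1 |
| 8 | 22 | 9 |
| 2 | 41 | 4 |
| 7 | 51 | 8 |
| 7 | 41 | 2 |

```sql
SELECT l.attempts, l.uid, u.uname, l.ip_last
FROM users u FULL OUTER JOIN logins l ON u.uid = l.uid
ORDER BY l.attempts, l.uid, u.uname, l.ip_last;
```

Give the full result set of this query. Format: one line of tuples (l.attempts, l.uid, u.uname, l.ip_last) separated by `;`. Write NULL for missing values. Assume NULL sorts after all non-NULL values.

(1, 8, NULL, 12); (2, 7, NULL, 41); (4, 2, Eve, 41); (8, 7, NULL, 51); (9, 2, Eve, 50); (9, 8, NULL, 22); (NULL, NULL, Heidi, NULL); (NULL, NULL, Liam, NULL); (NULL, NULL, Sara, NULL)

FULL OUTER JOIN keeps every row from both sides; unmatched rows get NULL for the other side's columns.
Matching on u.uid = l.uid. A NULL in a compared column never satisfies the condition.
- uid=8: 2 matching l row(s), so 2 row(s) emitted.
- uid=3: no l row matches, row kept with l columns NULL.
- uid=2: 2 matching l row(s), so 2 row(s) emitted.
- uid=3: no l row matches, row kept with l columns NULL.
- uid=NULL: no l row matches, row kept with l columns NULL.
- 2 row(s) from l found no u partner → padded with NULL.
After projecting and ordering:
l.attempts | l.uid | u.uname | l.ip_last
1 | 8 | NULL | 12
2 | 7 | NULL | 41
4 | 2 | Eve | 41
8 | 7 | NULL | 51
9 | 2 | Eve | 50
9 | 8 | NULL | 22
NULL | NULL | Heidi | NULL
NULL | NULL | Liam | NULL
NULL | NULL | Sara | NULL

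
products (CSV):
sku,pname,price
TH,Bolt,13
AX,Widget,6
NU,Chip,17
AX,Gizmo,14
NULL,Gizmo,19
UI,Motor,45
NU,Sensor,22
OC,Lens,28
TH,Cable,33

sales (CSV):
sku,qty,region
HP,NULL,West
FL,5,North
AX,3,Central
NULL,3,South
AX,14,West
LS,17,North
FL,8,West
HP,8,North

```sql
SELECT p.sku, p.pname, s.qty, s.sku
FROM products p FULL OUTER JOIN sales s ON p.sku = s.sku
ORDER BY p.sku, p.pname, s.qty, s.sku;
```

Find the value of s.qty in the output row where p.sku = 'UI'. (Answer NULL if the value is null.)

FULL OUTER JOIN keeps every row from both sides; unmatched rows get NULL for the other side's columns.
Matching on p.sku = s.sku. A NULL in a compared column never satisfies the condition.
- sku=TH: no s row matches, row kept with s columns NULL.
- sku=AX: 2 matching s row(s), so 2 row(s) emitted.
- sku=NU: no s row matches, row kept with s columns NULL.
- sku=AX: 2 matching s row(s), so 2 row(s) emitted.
- sku=NULL: no s row matches, row kept with s columns NULL.
- sku=UI: no s row matches, row kept with s columns NULL.
- sku=NU: no s row matches, row kept with s columns NULL.
- sku=OC: no s row matches, row kept with s columns NULL.
- sku=TH: no s row matches, row kept with s columns NULL.
- plus 6 unmatched s row(s), each kept with NULL p columns.

NULL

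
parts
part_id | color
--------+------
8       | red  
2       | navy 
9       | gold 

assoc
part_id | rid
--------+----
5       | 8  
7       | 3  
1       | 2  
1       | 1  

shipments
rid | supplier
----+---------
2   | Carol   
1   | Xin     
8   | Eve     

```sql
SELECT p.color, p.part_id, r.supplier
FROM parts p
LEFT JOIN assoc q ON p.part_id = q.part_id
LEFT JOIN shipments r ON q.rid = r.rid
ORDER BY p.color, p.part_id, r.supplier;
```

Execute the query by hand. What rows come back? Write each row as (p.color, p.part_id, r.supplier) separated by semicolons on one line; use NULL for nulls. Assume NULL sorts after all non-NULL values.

Joins associate left-to-right: parts LEFT JOIN assoc on part_id gives 3 intermediate row(s).
Then LEFT JOIN `shipments r` on rid: each of those 3 rows is kept; rows whose q.rid has no match in r get NULL for r's columns.

(gold, 9, NULL); (navy, 2, NULL); (red, 8, NULL)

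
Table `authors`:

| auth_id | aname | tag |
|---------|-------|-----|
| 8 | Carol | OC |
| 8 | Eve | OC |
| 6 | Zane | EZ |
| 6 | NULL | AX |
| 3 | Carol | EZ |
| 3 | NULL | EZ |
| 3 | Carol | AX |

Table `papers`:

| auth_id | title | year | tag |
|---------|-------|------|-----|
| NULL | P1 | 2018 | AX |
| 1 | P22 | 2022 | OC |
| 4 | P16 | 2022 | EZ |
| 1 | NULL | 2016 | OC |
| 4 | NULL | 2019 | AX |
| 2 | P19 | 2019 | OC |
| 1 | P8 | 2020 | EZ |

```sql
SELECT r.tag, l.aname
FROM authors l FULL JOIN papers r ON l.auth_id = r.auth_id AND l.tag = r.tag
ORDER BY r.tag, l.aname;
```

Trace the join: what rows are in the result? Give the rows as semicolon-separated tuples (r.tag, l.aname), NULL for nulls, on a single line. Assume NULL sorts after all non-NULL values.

FULL OUTER JOIN keeps every row from both sides; unmatched rows get NULL for the other side's columns.
Matching on l.auth_id = r.auth_id AND l.tag = r.tag. A NULL in a compared column never satisfies the condition.
- l row (auth_id=8, tag=OC): no match → kept, r columns NULL.
- l row (auth_id=8, tag=OC): no match → kept, r columns NULL.
- l row (auth_id=6, tag=EZ): no match → kept, r columns NULL.
- l row (auth_id=6, tag=AX): no match → kept, r columns NULL.
- l row (auth_id=3, tag=EZ): no match → kept, r columns NULL.
- l row (auth_id=3, tag=EZ): no match → kept, r columns NULL.
- l row (auth_id=3, tag=AX): no match → kept, r columns NULL.
- 7 row(s) from r found no l partner → padded with NULL.

(AX, NULL); (AX, NULL); (EZ, NULL); (EZ, NULL); (OC, NULL); (OC, NULL); (OC, NULL); (NULL, Carol); (NULL, Carol); (NULL, Carol); (NULL, Eve); (NULL, Zane); (NULL, NULL); (NULL, NULL)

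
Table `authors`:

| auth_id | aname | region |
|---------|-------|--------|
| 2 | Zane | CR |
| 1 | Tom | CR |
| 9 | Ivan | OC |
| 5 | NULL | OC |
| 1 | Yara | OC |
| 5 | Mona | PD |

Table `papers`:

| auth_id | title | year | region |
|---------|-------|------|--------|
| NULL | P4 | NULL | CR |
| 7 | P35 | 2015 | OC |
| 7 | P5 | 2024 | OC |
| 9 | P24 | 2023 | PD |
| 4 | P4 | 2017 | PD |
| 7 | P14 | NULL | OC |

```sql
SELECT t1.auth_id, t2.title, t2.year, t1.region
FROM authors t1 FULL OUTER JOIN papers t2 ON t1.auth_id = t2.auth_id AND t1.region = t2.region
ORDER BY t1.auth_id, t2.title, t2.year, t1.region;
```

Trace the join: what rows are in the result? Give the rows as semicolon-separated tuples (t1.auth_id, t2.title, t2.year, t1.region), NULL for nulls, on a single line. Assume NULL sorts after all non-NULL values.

FULL OUTER JOIN keeps every row from both sides; unmatched rows get NULL for the other side's columns.
Matching on t1.auth_id = t2.auth_id AND t1.region = t2.region. A NULL in a compared column never satisfies the condition.
Matched pairs: 0; unmatched t1 rows kept: 6; unmatched t2 rows kept: 6.

(1, NULL, NULL, CR); (1, NULL, NULL, OC); (2, NULL, NULL, CR); (5, NULL, NULL, OC); (5, NULL, NULL, PD); (9, NULL, NULL, OC); (NULL, P14, NULL, NULL); (NULL, P24, 2023, NULL); (NULL, P35, 2015, NULL); (NULL, P4, 2017, NULL); (NULL, P4, NULL, NULL); (NULL, P5, 2024, NULL)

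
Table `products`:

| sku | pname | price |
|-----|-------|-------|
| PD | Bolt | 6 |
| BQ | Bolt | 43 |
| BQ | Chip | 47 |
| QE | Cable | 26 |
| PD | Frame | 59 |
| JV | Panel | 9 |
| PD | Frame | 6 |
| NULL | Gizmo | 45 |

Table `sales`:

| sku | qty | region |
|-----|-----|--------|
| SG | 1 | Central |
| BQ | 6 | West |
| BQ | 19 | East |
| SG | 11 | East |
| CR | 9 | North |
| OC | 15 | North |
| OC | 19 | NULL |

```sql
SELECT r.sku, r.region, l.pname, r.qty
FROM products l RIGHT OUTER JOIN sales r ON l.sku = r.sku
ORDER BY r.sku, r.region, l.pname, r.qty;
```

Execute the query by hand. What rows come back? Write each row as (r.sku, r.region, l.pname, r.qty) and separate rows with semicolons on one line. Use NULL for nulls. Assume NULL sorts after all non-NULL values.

RIGHT JOIN keeps every row from `sales`; unmatched rows get NULL for `products`'s columns.
Matching on l.sku = r.sku. A NULL in a compared column never satisfies the condition.
- l[0] sku=PD → no match.
- l[1] sku=BQ → 2 match(es) in r → 2 row(s).
- l[2] sku=BQ → 2 match(es) in r → 2 row(s).
- l[3] sku=QE → no match.
- l[4] sku=PD → no match.
- l[5] sku=JV → no match.
- l[6] sku=PD → no match.
- l[7] sku=NULL → no match.
- 5 r row(s) had no l match → kept, l columns NULL.
After projecting and ordering:
r.sku | r.region | l.pname | r.qty
BQ | East | Bolt | 19
BQ | East | Chip | 19
BQ | West | Bolt | 6
BQ | West | Chip | 6
CR | North | NULL | 9
OC | North | NULL | 15
OC | NULL | NULL | 19
SG | Central | NULL | 1
SG | East | NULL | 11

(BQ, East, Bolt, 19); (BQ, East, Chip, 19); (BQ, West, Bolt, 6); (BQ, West, Chip, 6); (CR, North, NULL, 9); (OC, North, NULL, 15); (OC, NULL, NULL, 19); (SG, Central, NULL, 1); (SG, East, NULL, 11)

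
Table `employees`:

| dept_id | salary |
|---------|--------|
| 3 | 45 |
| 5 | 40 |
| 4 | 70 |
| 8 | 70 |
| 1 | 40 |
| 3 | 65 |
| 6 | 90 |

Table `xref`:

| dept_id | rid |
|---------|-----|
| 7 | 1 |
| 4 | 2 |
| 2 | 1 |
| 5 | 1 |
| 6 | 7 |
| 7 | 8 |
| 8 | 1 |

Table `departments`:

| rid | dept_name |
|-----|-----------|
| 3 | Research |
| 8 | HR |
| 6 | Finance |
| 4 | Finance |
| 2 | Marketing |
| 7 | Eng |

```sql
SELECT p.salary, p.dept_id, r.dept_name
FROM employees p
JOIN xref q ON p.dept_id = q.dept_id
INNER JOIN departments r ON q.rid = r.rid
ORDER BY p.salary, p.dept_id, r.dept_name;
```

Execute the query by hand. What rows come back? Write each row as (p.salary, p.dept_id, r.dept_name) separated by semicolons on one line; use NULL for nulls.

Evaluate left to right. First `employees p INNER JOIN xref q` on dept_id: 4 row(s).
Then INNER JOIN `departments r` on rid: keep only rows whose q.rid appears in r.

(70, 4, Marketing); (90, 6, Eng)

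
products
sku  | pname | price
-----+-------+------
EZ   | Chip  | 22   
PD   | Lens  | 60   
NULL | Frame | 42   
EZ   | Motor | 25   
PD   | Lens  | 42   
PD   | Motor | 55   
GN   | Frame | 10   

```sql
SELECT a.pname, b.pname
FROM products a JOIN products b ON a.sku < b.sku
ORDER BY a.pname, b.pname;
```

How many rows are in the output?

11

INNER JOIN keeps only pairs where the ON condition holds.
Matching on a.sku < b.sku. A NULL in a compared column never satisfies the condition.
- a[0] sku=EZ → 4 match(es) in b → 4 row(s).
- a[1] sku=PD → no match; dropped.
- a[2] sku=NULL → no match; dropped.
- a[3] sku=EZ → 4 match(es) in b → 4 row(s).
- a[4] sku=PD → no match; dropped.
- a[5] sku=PD → no match; dropped.
- a[6] sku=GN → 3 match(es) in b → 3 row(s).
Total: 11 rows.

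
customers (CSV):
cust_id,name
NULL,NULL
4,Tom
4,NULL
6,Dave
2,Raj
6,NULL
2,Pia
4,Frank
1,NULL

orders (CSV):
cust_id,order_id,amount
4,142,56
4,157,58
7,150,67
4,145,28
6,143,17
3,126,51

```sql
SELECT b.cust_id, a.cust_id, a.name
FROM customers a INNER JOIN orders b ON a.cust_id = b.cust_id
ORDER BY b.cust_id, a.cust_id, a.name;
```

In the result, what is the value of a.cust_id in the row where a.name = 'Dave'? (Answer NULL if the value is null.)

INNER JOIN keeps only pairs where the ON condition holds.
Matching on a.cust_id = b.cust_id. A NULL in a compared column never satisfies the condition.
- cust_id=NULL: no matching b row, dropped.
- cust_id=4: 3 matching b row(s), so 3 row(s) emitted.
- cust_id=4: 3 matching b row(s), so 3 row(s) emitted.
- cust_id=6: 1 matching b row(s), so 1 row(s) emitted.
- cust_id=2: no matching b row, dropped.
- cust_id=6: 1 matching b row(s), so 1 row(s) emitted.
- cust_id=2: no matching b row, dropped.
- cust_id=4: 3 matching b row(s), so 3 row(s) emitted.
- cust_id=1: no matching b row, dropped.

6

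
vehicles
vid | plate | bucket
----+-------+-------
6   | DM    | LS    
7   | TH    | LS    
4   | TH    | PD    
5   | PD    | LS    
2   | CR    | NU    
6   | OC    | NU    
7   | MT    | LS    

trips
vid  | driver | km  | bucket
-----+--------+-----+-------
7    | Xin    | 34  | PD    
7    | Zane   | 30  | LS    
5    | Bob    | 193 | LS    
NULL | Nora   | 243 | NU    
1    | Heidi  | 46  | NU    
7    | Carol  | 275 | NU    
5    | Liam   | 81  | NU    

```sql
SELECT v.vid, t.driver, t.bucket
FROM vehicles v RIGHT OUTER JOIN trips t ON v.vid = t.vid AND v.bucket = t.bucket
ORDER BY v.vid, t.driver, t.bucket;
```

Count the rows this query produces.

RIGHT JOIN keeps every row from `trips`; unmatched rows get NULL for `vehicles`'s columns.
Matching on v.vid = t.vid AND v.bucket = t.bucket. A NULL in a compared column never satisfies the condition.
Matched pairs: 3; unmatched t rows kept: 5.
Total: 3 matched + 5 padded = 8 rows.

8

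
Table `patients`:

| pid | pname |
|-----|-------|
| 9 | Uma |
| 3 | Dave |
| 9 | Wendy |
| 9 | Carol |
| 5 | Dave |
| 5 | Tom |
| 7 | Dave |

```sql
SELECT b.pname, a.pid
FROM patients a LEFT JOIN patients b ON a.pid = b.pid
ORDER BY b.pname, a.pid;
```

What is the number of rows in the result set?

15

LEFT JOIN keeps every row from `patients a`; unmatched rows get NULL for `patients b`'s columns.
Matching on a.pid = b.pid.
Matched pairs: 15; unmatched a rows kept: 0.
Total: 15 rows.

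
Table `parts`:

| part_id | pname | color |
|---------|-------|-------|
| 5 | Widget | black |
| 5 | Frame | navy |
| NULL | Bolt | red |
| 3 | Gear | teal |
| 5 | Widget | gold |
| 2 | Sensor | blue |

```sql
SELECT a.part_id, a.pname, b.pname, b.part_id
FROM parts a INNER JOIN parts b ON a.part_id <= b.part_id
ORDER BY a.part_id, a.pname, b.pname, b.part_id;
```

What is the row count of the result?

18

INNER JOIN keeps only pairs where the ON condition holds.
Matching on a.part_id <= b.part_id. A NULL in a compared column never satisfies the condition.
- a[0] part_id=5 → 3 match(es) in b → 3 row(s).
- a[1] part_id=5 → 3 match(es) in b → 3 row(s).
- a[2] part_id=NULL → no match; dropped.
- a[3] part_id=3 → 4 match(es) in b → 4 row(s).
- a[4] part_id=5 → 3 match(es) in b → 3 row(s).
- a[5] part_id=2 → 5 match(es) in b → 5 row(s).
Total: 18 rows.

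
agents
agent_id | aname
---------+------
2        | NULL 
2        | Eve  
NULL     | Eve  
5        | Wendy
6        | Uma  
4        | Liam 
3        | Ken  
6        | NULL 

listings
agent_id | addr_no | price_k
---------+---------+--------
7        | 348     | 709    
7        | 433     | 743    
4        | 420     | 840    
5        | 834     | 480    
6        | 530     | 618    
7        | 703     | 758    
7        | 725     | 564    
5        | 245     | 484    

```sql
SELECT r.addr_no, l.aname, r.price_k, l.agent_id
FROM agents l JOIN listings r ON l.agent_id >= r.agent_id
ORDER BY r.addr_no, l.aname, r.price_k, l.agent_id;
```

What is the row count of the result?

INNER JOIN keeps only pairs where the ON condition holds.
Matching on l.agent_id >= r.agent_id. A NULL in a compared column never satisfies the condition.
- l[0] agent_id=2 → no match; dropped.
- l[1] agent_id=2 → no match; dropped.
- l[2] agent_id=NULL → no match; dropped.
- l[3] agent_id=5 → 3 match(es) in r → 3 row(s).
- l[4] agent_id=6 → 4 match(es) in r → 4 row(s).
- l[5] agent_id=4 → 1 match(es) in r → 1 row(s).
- l[6] agent_id=3 → no match; dropped.
- l[7] agent_id=6 → 4 match(es) in r → 4 row(s).
Total: 12 rows.

12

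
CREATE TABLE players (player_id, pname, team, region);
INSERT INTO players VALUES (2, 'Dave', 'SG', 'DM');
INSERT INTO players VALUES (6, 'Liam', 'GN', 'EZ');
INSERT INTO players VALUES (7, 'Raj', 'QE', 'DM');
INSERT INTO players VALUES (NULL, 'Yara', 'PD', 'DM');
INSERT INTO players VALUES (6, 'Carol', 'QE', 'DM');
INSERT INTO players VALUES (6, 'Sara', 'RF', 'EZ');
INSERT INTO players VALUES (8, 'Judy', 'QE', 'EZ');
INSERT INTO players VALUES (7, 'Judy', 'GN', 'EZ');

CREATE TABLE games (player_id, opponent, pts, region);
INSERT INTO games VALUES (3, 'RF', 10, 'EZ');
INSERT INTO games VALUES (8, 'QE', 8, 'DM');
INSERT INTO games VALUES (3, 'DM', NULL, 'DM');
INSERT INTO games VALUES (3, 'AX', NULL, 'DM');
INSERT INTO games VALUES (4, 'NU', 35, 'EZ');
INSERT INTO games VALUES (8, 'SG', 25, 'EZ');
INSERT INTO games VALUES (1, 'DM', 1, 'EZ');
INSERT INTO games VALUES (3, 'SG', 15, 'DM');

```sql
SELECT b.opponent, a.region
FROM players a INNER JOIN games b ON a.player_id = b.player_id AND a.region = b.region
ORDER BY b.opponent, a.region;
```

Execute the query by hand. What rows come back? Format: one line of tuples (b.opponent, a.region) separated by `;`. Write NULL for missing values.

INNER JOIN keeps only pairs where the ON condition holds.
Matching on a.player_id = b.player_id AND a.region = b.region. A NULL in a compared column never satisfies the condition.
- a[0] player_id=2, region=DM → no match; dropped.
- a[1] player_id=6, region=EZ → no match; dropped.
- a[2] player_id=7, region=DM → no match; dropped.
- a[3] player_id=NULL, region=DM → no match; dropped.
- a[4] player_id=6, region=DM → no match; dropped.
- a[5] player_id=6, region=EZ → no match; dropped.
- a[6] player_id=8, region=EZ → 1 match(es) in b → 1 row(s).
- a[7] player_id=7, region=EZ → no match; dropped.
After projecting and ordering:
b.opponent | a.region
SG | EZ

(SG, EZ)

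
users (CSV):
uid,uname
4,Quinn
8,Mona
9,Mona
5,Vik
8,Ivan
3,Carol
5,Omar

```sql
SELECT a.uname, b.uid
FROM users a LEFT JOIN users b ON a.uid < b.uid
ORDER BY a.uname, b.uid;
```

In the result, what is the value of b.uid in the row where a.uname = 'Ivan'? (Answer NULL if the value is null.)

9

LEFT JOIN keeps every row from `users a`; unmatched rows get NULL for `users b`'s columns.
Matching on a.uid < b.uid.
- a (uid=4) pairs with 5 row(s) of b.
- a (uid=8) pairs with 1 row(s) of b.
- a (uid=9) has no partner → padded with NULL.
- a (uid=5) pairs with 3 row(s) of b.
- a (uid=8) pairs with 1 row(s) of b.
- a (uid=3) pairs with 6 row(s) of b.
- a (uid=5) pairs with 3 row(s) of b.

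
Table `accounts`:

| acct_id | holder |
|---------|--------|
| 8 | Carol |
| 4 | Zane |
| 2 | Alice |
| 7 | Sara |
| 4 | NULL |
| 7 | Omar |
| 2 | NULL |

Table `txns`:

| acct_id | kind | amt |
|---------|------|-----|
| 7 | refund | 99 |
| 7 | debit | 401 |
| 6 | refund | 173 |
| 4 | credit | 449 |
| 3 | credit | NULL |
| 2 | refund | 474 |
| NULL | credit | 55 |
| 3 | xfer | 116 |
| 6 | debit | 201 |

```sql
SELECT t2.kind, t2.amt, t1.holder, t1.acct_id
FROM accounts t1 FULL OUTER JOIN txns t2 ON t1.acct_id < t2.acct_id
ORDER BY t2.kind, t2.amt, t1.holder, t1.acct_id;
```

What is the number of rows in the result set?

27

FULL OUTER JOIN keeps every row from both sides; unmatched rows get NULL for the other side's columns.
Matching on t1.acct_id < t2.acct_id. A NULL in a compared column never satisfies the condition.
- acct_id=8: no t2 row matches, row kept with t2 columns NULL.
- acct_id=4: 4 matching t2 row(s), so 4 row(s) emitted.
- acct_id=2: 7 matching t2 row(s), so 7 row(s) emitted.
- acct_id=7: no t2 row matches, row kept with t2 columns NULL.
- acct_id=4: 4 matching t2 row(s), so 4 row(s) emitted.
- acct_id=7: no t2 row matches, row kept with t2 columns NULL.
- acct_id=2: 7 matching t2 row(s), so 7 row(s) emitted.
- 2 row(s) from t2 found no t1 partner → padded with NULL.
Total: 22 matched + 5 padded = 27 rows.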